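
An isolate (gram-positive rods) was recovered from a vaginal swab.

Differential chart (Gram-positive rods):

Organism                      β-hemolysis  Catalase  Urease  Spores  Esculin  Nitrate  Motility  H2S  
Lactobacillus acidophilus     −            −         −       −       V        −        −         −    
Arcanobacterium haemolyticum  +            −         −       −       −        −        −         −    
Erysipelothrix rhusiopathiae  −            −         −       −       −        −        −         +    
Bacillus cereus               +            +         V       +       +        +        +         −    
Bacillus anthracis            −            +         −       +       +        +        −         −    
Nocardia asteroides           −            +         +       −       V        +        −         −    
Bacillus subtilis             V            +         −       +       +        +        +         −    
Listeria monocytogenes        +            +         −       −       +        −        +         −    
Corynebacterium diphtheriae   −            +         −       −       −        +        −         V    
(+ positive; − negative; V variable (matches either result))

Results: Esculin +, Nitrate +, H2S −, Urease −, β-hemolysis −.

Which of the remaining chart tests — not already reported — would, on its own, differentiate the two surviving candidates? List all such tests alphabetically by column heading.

Motility

Nitrate +: excludes Lactobacillus acidophilus, Arcanobacterium haemolyticum, Erysipelothrix rhusiopathiae, Listeria monocytogenes — 5 left.
β-hemolysis −: excludes Bacillus cereus — 4 left.
H2S −: all 4 remaining candidates are consistent.
Urease −: excludes Nocardia asteroides — 3 left.
Esculin +: excludes Corynebacterium diphtheriae — 2 left.
Two candidates remain: Bacillus anthracis and Bacillus subtilis.
  Catalase: + vs + — same for both, does not separate.
  Spores: + vs + — same for both, does not separate.
  Motility: Bacillus anthracis −, Bacillus subtilis + — discriminates.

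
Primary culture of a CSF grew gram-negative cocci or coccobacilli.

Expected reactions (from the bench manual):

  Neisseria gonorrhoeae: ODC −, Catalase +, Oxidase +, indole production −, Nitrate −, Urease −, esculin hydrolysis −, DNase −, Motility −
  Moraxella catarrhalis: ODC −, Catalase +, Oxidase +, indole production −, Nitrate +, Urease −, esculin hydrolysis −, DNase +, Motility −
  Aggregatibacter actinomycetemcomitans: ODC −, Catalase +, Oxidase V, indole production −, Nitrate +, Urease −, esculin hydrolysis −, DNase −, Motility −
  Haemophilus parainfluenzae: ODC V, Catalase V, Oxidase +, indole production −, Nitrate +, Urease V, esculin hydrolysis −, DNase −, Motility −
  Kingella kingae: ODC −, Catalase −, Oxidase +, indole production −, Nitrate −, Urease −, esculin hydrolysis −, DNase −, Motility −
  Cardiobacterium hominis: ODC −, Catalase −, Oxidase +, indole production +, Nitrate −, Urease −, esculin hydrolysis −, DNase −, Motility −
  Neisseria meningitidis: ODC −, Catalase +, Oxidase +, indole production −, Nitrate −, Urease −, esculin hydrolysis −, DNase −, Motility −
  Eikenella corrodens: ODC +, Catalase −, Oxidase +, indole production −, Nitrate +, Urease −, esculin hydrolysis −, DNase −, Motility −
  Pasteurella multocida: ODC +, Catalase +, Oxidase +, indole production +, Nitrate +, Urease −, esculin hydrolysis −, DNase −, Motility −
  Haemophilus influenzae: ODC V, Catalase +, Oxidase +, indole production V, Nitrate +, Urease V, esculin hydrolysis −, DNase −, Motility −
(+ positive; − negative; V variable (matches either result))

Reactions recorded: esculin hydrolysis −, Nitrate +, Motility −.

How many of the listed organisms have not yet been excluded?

Nitrate +: excludes Neisseria gonorrhoeae, Kingella kingae, Cardiobacterium hominis, Neisseria meningitidis — 6 left.
Motility −: all 6 remaining candidates are consistent.
esculin hydrolysis −: all 6 remaining candidates are consistent.
Still consistent: Aggregatibacter actinomycetemcomitans, Eikenella corrodens, Haemophilus influenzae, Haemophilus parainfluenzae, Moraxella catarrhalis, Pasteurella multocida.

6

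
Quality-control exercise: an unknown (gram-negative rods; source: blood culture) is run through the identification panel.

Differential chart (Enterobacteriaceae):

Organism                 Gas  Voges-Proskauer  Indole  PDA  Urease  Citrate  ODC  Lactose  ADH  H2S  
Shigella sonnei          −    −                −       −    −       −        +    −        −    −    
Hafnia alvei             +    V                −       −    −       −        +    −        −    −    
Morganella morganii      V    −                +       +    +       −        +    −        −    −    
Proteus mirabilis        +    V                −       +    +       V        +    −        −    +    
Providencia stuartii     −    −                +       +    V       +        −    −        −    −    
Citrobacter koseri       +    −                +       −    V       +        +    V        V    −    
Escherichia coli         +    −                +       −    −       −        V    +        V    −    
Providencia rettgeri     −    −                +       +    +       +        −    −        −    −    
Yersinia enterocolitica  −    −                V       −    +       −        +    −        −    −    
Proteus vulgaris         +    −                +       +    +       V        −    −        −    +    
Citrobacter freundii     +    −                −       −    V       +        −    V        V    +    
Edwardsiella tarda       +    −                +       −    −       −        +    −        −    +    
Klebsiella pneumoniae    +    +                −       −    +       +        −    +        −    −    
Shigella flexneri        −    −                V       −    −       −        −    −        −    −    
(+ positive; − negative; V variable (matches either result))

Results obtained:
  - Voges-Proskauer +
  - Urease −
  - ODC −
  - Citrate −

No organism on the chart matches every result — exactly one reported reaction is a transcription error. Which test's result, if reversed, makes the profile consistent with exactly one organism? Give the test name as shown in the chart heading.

ODC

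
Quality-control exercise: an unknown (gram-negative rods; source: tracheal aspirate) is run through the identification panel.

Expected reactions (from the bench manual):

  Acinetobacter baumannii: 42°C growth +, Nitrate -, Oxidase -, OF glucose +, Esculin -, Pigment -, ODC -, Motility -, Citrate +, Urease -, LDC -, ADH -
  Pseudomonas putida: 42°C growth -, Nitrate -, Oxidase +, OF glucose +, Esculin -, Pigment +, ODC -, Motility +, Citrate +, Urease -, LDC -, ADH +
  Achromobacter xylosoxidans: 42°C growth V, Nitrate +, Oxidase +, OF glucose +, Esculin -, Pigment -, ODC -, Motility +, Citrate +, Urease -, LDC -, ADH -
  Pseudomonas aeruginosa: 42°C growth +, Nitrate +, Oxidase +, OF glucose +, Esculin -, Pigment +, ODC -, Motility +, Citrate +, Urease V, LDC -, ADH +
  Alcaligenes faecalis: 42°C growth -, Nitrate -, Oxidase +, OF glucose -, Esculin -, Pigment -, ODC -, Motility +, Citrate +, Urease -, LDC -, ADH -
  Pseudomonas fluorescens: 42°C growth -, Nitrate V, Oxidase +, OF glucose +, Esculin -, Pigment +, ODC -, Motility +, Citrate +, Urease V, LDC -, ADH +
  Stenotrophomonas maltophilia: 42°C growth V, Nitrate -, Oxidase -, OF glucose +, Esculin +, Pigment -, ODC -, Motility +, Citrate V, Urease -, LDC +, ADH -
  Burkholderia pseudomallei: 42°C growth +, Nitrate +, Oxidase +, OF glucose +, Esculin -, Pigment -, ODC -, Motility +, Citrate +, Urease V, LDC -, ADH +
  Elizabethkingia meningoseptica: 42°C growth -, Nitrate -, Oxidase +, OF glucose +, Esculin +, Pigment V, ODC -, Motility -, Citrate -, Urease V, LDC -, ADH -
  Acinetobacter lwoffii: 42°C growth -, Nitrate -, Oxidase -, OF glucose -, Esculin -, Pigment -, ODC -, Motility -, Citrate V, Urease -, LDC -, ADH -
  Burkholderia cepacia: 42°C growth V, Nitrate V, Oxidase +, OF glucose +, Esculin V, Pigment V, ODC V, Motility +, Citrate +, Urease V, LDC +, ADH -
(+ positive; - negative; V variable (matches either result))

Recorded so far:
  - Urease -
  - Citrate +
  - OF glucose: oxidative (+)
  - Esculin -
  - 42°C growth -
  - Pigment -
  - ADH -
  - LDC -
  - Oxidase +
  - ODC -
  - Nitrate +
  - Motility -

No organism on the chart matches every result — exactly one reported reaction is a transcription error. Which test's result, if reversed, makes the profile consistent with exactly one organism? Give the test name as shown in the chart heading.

Motility

As reported, no row in the chart matches all 12 reactions.
Reversing ODC → still no organism matches.
Reversing OF glucose → still no organism matches.
Reversing LDC → still no organism matches.
Reversing Pigment → still no organism matches.
Reversing Motility (to +) → unique match: Achromobacter xylosoxidans.
Reversing 42°C growth → still no organism matches.
Reversing Citrate → still no organism matches.
Reversing Oxidase → still no organism matches.
Reversing Nitrate → still no organism matches.
Reversing ADH → still no organism matches.
Reversing Urease → still no organism matches.
Reversing Esculin → still no organism matches.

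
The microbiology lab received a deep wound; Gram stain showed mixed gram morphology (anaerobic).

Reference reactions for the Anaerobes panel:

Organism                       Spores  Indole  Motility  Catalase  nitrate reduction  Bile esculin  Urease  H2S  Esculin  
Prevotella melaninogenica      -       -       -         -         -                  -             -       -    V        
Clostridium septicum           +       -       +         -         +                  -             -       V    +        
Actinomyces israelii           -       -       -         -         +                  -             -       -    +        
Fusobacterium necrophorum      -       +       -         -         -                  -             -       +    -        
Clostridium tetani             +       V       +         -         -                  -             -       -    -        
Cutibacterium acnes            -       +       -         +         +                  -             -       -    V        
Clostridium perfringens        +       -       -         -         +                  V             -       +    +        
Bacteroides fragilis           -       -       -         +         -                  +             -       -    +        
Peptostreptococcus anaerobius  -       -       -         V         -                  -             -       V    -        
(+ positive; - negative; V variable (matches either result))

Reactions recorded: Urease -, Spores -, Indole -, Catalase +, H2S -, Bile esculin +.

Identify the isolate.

Bacteroides fragilis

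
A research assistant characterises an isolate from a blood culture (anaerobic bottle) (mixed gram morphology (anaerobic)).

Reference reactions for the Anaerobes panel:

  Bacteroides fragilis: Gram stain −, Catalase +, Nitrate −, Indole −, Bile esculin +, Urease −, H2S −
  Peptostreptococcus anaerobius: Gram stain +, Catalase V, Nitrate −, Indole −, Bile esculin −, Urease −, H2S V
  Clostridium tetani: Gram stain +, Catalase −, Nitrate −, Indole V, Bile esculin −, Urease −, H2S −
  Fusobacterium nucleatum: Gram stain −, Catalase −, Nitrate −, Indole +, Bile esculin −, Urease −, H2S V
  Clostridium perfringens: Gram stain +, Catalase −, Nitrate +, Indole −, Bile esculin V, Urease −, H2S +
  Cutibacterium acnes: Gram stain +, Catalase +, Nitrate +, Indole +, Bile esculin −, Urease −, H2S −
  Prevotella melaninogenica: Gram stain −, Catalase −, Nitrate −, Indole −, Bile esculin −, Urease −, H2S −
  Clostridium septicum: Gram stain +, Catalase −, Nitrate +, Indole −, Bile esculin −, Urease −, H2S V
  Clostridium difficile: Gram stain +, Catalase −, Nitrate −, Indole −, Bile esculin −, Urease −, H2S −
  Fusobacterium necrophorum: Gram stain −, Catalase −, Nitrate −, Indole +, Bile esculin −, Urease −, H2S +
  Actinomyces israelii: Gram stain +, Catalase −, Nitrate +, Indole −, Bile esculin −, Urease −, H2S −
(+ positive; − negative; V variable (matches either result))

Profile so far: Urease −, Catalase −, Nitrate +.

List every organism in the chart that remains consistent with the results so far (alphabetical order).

Catalase −: excludes Bacteroides fragilis, Cutibacterium acnes — 9 left.
Urease −: all 9 remaining candidates are consistent.
Nitrate +: excludes 6 organisms — 3 left.

Actinomyces israelii, Clostridium perfringens, Clostridium septicum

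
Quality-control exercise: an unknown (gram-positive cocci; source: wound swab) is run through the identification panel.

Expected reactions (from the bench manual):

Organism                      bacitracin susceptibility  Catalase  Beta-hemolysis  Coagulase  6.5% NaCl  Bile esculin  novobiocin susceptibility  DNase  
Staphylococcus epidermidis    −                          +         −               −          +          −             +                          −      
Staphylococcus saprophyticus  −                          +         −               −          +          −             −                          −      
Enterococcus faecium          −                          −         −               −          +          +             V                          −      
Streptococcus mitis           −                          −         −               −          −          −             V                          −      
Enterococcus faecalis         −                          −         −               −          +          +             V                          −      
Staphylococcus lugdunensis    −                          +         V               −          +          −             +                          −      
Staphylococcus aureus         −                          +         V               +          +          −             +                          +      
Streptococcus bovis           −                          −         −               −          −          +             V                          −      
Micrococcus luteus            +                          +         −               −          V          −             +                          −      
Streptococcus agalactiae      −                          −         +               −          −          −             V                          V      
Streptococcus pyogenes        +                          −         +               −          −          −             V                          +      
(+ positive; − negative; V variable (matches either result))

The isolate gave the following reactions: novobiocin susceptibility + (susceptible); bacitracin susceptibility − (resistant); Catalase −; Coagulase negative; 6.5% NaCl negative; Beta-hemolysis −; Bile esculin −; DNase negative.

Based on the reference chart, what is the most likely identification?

Coagulase −: excludes Staphylococcus aureus — 10 left.
Beta-hemolysis −: excludes Streptococcus agalactiae, Streptococcus pyogenes — 8 left.
novobiocin susceptibility +: excludes Staphylococcus saprophyticus — 7 left.
bacitracin susceptibility −: excludes Micrococcus luteus — 6 left.
6.5% NaCl −: excludes Staphylococcus epidermidis, Enterococcus faecium, Enterococcus faecalis, Staphylococcus lugdunensis — 2 left.
Bile esculin −: excludes Streptococcus bovis — 1 left.
Catalase −: the one remaining candidate is consistent.
DNase −: the one remaining candidate is consistent.

Streptococcus mitis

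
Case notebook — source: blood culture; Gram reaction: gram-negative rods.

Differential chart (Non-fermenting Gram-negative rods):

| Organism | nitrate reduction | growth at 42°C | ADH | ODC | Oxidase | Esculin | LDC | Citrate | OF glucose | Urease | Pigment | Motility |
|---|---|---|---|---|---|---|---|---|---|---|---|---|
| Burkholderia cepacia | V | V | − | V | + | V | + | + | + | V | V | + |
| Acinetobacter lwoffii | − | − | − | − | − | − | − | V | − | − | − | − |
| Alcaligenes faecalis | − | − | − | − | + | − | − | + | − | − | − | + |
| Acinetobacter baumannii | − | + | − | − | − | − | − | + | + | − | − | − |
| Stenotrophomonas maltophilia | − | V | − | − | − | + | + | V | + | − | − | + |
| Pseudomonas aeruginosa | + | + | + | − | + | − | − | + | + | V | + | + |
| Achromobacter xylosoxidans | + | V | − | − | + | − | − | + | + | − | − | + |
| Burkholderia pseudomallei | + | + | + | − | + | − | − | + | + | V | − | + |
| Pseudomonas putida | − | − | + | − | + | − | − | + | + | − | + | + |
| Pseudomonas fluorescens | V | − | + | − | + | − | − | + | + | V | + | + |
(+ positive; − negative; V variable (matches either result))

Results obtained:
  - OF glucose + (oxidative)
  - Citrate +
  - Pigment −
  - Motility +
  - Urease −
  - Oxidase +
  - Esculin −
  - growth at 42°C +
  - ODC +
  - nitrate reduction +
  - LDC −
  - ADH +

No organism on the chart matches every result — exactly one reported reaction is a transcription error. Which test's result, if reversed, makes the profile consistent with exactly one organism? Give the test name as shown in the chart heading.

ODC

As reported, no row in the chart matches all 12 reactions.
Reversing LDC → still no organism matches.
Reversing Esculin → still no organism matches.
Reversing Oxidase → still no organism matches.
Reversing growth at 42°C → still no organism matches.
Reversing Motility → still no organism matches.
Reversing ADH → still no organism matches.
Reversing nitrate reduction → still no organism matches.
Reversing Pigment → still no organism matches.
Reversing ODC (to −) → unique match: Burkholderia pseudomallei.
Reversing Citrate → still no organism matches.
Reversing OF glucose → still no organism matches.
Reversing Urease → still no organism matches.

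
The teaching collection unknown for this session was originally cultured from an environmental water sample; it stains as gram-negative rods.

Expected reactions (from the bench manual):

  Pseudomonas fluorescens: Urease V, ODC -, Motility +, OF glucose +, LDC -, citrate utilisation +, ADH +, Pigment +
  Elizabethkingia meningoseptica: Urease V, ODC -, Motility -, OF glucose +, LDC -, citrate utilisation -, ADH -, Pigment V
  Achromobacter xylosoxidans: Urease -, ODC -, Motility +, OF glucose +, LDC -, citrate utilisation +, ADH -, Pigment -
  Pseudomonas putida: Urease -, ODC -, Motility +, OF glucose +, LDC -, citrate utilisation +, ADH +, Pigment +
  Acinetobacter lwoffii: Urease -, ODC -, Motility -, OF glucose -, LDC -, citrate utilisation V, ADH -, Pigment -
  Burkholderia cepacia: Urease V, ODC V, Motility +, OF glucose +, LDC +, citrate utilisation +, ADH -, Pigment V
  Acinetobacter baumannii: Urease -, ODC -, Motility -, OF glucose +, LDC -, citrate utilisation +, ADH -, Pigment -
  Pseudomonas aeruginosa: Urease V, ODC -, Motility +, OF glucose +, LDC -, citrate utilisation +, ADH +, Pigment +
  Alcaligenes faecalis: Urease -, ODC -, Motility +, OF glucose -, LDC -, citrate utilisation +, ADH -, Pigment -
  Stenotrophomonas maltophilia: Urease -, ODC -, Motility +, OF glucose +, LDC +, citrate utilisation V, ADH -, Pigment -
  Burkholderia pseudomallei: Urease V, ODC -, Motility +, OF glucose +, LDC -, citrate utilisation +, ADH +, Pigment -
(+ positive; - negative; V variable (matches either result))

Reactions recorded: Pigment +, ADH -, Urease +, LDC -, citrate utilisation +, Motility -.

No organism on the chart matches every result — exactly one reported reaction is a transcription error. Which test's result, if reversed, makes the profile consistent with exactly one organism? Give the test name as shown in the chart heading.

citrate utilisation

As reported, no row in the chart matches all 6 reactions.
Reversing citrate utilisation (to -) → unique match: Elizabethkingia meningoseptica.
Reversing Urease → still no organism matches.
Reversing Pigment → still no organism matches.
Reversing LDC → still no organism matches.
Reversing Motility → still no organism matches.
Reversing ADH → still no organism matches.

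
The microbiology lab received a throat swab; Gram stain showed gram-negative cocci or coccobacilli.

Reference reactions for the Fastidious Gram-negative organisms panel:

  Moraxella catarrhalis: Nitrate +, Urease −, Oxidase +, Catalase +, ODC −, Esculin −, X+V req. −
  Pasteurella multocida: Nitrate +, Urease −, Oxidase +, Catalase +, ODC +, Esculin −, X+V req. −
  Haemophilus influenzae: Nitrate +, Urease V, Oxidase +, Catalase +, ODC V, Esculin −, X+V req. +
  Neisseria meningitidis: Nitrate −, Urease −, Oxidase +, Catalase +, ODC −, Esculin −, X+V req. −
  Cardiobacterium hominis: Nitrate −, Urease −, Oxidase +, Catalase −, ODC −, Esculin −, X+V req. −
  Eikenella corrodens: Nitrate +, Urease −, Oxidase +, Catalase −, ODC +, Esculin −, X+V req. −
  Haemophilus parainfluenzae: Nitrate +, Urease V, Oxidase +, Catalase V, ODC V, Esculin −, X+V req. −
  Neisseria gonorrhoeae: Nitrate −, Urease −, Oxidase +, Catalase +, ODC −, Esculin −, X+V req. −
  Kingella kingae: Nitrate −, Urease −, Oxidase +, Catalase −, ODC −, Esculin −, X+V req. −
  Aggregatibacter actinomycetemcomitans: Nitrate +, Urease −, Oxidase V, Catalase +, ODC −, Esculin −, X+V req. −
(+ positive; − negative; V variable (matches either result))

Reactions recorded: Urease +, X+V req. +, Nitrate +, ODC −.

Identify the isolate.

Nitrate +: excludes Neisseria meningitidis, Cardiobacterium hominis, Neisseria gonorrhoeae, Kingella kingae — 6 left.
X+V req. +: excludes 5 organisms — 1 left.
ODC −: the one remaining candidate is consistent.
Urease +: the one remaining candidate is consistent.

Haemophilus influenzae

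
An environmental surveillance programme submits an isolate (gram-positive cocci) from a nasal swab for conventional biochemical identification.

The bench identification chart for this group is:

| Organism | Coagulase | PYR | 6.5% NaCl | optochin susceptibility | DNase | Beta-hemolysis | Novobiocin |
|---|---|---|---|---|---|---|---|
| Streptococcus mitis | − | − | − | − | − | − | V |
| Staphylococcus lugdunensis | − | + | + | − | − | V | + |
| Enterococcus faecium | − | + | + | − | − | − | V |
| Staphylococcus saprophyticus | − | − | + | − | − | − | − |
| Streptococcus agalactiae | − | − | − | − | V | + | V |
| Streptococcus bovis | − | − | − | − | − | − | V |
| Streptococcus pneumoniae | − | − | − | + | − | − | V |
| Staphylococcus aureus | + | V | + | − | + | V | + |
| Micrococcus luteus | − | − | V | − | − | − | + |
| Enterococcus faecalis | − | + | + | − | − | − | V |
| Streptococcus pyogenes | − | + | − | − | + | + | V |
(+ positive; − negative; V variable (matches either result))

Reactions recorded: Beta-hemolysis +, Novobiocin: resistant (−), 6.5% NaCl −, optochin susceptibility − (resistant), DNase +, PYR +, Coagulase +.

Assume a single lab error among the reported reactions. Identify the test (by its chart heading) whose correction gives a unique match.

As reported, no row in the chart matches all 7 reactions.
Reversing 6.5% NaCl → still no organism matches.
Reversing PYR → still no organism matches.
Reversing Coagulase (to −) → unique match: Streptococcus pyogenes.
Reversing Novobiocin → still no organism matches.
Reversing DNase → still no organism matches.
Reversing optochin susceptibility → still no organism matches.
Reversing Beta-hemolysis → still no organism matches.

Coagulase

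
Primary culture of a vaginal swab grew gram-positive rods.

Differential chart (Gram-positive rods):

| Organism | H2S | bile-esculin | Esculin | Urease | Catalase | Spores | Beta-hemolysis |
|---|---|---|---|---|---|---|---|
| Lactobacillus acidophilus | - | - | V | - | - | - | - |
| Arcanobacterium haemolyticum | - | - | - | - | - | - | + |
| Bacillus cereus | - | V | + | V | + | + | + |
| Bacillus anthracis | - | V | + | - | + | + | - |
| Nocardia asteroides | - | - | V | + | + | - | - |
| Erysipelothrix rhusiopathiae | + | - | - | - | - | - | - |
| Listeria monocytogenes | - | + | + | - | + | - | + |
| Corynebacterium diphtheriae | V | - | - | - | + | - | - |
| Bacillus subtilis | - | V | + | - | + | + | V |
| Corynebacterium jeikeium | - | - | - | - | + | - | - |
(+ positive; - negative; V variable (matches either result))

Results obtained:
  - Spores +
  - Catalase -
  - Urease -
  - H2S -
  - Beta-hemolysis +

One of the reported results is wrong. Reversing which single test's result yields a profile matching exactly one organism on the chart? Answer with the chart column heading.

Spores

As reported, no row in the chart matches all 5 reactions.
Reversing Catalase → 2 organisms match (not unique).
Reversing Spores (to -) → unique match: Arcanobacterium haemolyticum.
Reversing Beta-hemolysis → still no organism matches.
Reversing H2S → still no organism matches.
Reversing Urease → still no organism matches.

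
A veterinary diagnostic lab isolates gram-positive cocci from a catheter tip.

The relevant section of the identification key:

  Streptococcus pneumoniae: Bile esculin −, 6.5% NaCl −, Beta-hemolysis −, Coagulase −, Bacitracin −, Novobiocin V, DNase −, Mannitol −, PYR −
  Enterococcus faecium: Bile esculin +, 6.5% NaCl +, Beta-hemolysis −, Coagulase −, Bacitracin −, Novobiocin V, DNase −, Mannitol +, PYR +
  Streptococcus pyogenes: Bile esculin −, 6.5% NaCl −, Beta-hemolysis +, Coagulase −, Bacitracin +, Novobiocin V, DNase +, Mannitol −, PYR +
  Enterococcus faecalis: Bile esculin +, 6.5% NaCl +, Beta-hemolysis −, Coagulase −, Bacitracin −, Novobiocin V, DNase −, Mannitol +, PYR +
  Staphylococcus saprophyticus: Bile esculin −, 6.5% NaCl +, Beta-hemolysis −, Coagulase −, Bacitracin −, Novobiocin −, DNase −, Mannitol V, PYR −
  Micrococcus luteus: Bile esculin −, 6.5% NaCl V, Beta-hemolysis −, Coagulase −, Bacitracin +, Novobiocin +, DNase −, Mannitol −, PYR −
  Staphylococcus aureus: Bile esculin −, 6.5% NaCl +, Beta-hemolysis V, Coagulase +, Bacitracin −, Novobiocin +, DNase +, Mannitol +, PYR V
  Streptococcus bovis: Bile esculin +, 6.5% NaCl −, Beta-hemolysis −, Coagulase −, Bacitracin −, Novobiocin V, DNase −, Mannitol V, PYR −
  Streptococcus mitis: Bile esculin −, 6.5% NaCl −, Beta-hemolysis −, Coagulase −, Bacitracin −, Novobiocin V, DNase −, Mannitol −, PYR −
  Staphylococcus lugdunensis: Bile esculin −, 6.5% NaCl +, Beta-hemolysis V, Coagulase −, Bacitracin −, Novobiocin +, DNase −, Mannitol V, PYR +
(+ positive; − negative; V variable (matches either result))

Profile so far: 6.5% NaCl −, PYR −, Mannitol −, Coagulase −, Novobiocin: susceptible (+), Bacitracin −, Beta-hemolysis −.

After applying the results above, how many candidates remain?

3

Mannitol −: excludes Enterococcus faecium, Enterococcus faecalis, Staphylococcus aureus — 7 left.
Coagulase −: all 7 remaining candidates are consistent.
PYR −: excludes Streptococcus pyogenes, Staphylococcus lugdunensis — 5 left.
Novobiocin +: excludes Staphylococcus saprophyticus — 4 left.
6.5% NaCl −: all 4 remaining candidates are consistent.
Beta-hemolysis −: all 4 remaining candidates are consistent.
Bacitracin −: excludes Micrococcus luteus — 3 left.
Still consistent: Streptococcus bovis, Streptococcus mitis, Streptococcus pneumoniae.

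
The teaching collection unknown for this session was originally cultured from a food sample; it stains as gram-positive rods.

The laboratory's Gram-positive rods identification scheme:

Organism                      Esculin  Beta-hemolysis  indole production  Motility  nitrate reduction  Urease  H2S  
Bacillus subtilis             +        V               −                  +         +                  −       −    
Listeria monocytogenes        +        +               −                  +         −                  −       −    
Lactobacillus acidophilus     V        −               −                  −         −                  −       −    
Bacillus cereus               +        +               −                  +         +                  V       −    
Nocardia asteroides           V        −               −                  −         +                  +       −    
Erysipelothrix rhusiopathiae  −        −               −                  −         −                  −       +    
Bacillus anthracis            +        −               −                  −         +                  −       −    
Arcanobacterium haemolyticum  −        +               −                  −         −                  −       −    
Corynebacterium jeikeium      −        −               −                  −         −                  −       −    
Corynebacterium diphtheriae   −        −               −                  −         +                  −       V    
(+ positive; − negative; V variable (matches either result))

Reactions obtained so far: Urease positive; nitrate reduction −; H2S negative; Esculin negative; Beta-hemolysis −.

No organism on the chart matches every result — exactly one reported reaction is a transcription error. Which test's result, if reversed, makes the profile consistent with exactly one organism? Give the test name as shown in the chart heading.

nitrate reduction

As reported, no row in the chart matches all 5 reactions.
Reversing Urease → 2 organisms match (not unique).
Reversing Beta-hemolysis → still no organism matches.
Reversing nitrate reduction (to +) → unique match: Nocardia asteroides.
Reversing Esculin → still no organism matches.
Reversing H2S → still no organism matches.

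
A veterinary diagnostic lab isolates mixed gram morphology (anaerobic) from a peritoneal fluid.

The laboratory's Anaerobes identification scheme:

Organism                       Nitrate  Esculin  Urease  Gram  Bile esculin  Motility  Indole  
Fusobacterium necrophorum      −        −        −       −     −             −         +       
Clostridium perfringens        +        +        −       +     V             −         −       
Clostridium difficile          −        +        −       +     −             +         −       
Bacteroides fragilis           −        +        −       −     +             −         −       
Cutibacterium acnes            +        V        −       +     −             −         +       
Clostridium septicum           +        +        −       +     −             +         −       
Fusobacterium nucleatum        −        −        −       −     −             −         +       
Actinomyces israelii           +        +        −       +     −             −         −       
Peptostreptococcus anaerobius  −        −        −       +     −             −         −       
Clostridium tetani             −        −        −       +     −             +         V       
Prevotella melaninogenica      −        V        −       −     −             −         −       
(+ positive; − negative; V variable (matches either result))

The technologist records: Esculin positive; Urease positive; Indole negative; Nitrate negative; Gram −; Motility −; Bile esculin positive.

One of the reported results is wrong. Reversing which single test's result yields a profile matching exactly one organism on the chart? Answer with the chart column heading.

Urease

As reported, no row in the chart matches all 7 reactions.
Reversing Urease (to −) → unique match: Bacteroides fragilis.
Reversing Indole → still no organism matches.
Reversing Nitrate → still no organism matches.
Reversing Motility → still no organism matches.
Reversing Esculin → still no organism matches.
Reversing Bile esculin → still no organism matches.
Reversing Gram → still no organism matches.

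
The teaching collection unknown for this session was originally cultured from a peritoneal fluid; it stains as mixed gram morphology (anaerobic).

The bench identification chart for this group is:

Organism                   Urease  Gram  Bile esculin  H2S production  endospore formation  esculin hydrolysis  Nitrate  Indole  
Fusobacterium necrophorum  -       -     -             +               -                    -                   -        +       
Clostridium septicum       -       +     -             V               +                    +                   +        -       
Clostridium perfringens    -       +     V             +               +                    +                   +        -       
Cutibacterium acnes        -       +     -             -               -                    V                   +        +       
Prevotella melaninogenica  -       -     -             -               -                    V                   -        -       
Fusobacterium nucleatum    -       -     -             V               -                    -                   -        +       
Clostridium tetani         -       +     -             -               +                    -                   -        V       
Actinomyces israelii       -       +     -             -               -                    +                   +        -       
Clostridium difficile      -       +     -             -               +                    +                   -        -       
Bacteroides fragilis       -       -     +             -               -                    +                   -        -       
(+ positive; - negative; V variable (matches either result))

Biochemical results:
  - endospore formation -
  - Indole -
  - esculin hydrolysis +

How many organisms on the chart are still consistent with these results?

3

Indole -: excludes Fusobacterium necrophorum, Cutibacterium acnes, Fusobacterium nucleatum — 7 left.
endospore formation -: excludes Clostridium septicum, Clostridium perfringens, Clostridium tetani, Clostridium difficile — 3 left.
esculin hydrolysis +: all 3 remaining candidates are consistent.
Still consistent: Actinomyces israelii, Bacteroides fragilis, Prevotella melaninogenica.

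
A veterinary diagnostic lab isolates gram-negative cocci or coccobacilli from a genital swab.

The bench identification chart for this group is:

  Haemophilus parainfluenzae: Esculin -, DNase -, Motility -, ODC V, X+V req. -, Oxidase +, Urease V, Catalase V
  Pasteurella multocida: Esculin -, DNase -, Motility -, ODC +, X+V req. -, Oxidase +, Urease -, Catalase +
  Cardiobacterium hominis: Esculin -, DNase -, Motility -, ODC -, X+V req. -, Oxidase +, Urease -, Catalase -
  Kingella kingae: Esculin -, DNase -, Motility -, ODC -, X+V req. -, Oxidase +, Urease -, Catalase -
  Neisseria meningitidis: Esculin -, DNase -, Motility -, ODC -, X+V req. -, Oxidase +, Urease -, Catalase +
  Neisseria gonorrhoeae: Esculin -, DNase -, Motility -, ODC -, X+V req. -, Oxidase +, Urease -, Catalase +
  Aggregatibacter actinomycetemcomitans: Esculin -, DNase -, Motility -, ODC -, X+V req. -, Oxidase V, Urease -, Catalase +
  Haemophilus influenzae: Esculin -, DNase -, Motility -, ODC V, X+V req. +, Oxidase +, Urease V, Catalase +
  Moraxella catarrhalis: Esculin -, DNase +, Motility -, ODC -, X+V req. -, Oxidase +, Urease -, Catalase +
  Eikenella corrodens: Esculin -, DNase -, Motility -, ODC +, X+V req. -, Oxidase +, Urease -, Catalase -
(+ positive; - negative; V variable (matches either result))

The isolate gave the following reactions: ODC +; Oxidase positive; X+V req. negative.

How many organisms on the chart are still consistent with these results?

ODC +: excludes 6 organisms — 4 left.
X+V req. -: excludes Haemophilus influenzae — 3 left.
Oxidase +: all 3 remaining candidates are consistent.
Still consistent: Eikenella corrodens, Haemophilus parainfluenzae, Pasteurella multocida.

3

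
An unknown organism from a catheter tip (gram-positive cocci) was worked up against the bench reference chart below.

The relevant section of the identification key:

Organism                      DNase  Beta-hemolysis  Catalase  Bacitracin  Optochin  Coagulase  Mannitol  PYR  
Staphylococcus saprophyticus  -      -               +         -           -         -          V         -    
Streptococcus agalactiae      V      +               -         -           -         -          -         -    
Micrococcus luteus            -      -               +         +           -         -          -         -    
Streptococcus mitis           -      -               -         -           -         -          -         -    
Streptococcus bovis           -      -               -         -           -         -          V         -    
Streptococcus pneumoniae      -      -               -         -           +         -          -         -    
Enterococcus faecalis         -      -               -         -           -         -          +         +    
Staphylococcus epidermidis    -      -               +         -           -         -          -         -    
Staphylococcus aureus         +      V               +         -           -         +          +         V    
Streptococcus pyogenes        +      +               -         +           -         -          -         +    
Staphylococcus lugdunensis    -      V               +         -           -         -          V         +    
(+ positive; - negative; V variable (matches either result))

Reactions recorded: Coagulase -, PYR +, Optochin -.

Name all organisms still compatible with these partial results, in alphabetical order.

Enterococcus faecalis, Staphylococcus lugdunensis, Streptococcus pyogenes

PYR +: excludes 7 organisms — 4 left.
Optochin -: all 4 remaining candidates are consistent.
Coagulase -: excludes Staphylococcus aureus — 3 left.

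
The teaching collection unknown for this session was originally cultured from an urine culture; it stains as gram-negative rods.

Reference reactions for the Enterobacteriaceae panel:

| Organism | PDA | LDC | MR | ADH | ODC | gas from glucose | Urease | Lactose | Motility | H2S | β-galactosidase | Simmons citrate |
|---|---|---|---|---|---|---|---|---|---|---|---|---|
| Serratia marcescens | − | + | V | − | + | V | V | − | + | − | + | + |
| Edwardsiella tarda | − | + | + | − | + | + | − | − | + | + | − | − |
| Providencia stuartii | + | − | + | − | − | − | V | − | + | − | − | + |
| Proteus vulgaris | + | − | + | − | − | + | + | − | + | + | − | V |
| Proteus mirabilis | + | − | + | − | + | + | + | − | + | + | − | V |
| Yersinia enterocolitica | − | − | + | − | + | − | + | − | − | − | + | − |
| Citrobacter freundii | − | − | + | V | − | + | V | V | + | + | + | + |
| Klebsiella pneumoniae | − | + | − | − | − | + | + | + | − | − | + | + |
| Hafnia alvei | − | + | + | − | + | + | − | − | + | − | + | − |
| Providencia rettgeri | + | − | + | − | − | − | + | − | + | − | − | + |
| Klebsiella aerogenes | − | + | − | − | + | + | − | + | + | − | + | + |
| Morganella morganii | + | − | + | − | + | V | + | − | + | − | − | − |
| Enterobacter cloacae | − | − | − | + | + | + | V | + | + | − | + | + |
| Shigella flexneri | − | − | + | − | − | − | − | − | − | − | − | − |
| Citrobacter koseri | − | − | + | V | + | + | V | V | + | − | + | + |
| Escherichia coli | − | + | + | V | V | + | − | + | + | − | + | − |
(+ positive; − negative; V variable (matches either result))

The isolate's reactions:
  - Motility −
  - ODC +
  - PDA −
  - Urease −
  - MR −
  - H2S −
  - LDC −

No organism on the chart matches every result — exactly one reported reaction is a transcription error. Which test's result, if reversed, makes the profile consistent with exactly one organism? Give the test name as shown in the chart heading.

Motility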